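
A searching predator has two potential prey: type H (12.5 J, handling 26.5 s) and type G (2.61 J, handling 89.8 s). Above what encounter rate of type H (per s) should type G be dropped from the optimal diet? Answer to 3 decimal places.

0.002 per s

Drop type G once their profitability E₂/h₂ falls below the rate achievable on type H alone: E₂/h₂ = λE₁/(1 + λh₁).
Solve for λ: λE₁h₂ = E₂(1 + λh₁) → λ(E₁h₂ − E₂h₁) = E₂ → λ = E₂/(E₁h₂ − E₂h₁).
λ = 2.61/(12.5×89.8 − 2.61×26.5) = 2.61/1053 = 0.002478 per s.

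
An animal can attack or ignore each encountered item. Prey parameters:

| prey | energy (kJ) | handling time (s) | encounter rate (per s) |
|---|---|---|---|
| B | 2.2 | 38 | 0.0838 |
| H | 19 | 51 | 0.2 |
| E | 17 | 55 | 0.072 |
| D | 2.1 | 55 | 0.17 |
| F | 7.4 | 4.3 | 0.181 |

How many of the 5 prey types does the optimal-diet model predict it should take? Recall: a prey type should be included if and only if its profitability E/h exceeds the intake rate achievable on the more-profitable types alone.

Rank by E/h (kJ/s): F 1.72, H 0.373, E 0.309, B 0.0579, D 0.0382. Include each in turn until the next type's E/h falls below the running intake rate.
Rate on top 1: 0.7532. H: 0.373 < 0.7532 → exclude; stop.
Optimal diet: F — 1 of 5 types.

1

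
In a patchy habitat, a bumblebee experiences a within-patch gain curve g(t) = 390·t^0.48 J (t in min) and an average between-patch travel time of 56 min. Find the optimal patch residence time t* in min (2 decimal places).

51.69 min

By the marginal value theorem, leave when the instantaneous gain rate g'(t) equals the habitat-wide average g(t)/(T + t).
g'(t) = 0.48·390·t^-0.52. Setting 0.48·390·t^-0.52 = 390·t^0.48/(56+t) gives 0.48(56+t) = t, so 0.52·t = 0.48×56.
t* = 0.48×56/0.52 = 51.69 min.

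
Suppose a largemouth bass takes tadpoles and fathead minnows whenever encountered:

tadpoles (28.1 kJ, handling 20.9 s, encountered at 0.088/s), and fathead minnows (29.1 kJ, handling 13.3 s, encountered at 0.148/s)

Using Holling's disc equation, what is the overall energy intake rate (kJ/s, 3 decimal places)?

1.410 kJ/s

Energy encountered per unit search time: 0.088×28.1 + 0.148×29.1 = 6.78 kJ/s.
Handling time per unit search time: 0.088×20.9 + 0.148×13.3 = 3.808.
Rate = 6.78/(1 + 3.808) = 1.41 kJ/s.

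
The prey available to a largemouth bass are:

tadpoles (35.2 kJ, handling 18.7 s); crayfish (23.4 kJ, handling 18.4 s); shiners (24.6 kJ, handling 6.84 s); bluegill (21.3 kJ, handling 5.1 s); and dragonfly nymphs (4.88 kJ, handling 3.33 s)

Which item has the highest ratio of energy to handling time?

bluegill

Profitability E/h (kJ/s): tadpoles = 35.2/18.7 = 1.88, crayfish = 23.4/18.4 = 1.27, shiners = 24.6/6.84 = 3.6, bluegill = 21.3/5.1 = 4.18, dragonfly nymphs = 4.88/3.33 = 1.47.
Ranked: bluegill > shiners > tadpoles > dragonfly nymphs > crayfish.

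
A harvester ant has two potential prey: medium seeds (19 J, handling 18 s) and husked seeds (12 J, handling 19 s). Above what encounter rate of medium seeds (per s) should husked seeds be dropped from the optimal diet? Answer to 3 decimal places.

Drop husked seeds once their profitability E₂/h₂ falls below the rate achievable on medium seeds alone: E₂/h₂ = λE₁/(1 + λh₁).
Solve for λ: λE₁h₂ = E₂(1 + λh₁) → λ(E₁h₂ − E₂h₁) = E₂ → λ = E₂/(E₁h₂ − E₂h₁).
λ = 12/(19×19 − 12×18) = 12/145 = 0.08276 per s.

0.083 per s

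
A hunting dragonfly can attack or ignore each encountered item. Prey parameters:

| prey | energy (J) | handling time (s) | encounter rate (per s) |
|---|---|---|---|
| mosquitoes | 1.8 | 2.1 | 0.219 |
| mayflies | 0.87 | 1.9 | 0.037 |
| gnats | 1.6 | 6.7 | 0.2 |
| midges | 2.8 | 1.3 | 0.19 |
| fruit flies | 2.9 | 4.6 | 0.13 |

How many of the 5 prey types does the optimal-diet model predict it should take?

3

Profitabilities (E/h, J/s): midges 2.15, mosquitoes 0.857, fruit flies 0.63, mayflies 0.458, gnats 0.239. Add prey in this order while the next type's profitability exceeds the intake rate on those already taken.
Rate on top 1: 0.4266. mosquitoes: 0.857 > 0.4266 → include.
Rate on top 2: 0.5426. fruit flies: 0.63 > 0.5426 → include.
Rate on top 3: 0.5654. mayflies: 0.458 < 0.5654 → exclude; stop.
Optimal diet: midges, mosquitoes, fruit flies — 3 of 5 types.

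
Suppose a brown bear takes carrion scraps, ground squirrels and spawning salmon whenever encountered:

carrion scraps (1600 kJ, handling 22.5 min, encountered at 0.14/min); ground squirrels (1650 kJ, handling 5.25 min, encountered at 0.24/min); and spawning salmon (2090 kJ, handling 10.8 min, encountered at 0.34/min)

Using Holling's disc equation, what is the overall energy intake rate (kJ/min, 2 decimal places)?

Energy encountered per unit search time: 0.14×1600 + 0.24×1650 + 0.34×2090 = 1331 kJ/min.
Handling time per unit search time: 0.14×22.5 + 0.24×5.25 + 0.34×10.8 = 8.082.
Rate = 1331/(1 + 8.082) = 146.5 kJ/min.

146.51 kJ/min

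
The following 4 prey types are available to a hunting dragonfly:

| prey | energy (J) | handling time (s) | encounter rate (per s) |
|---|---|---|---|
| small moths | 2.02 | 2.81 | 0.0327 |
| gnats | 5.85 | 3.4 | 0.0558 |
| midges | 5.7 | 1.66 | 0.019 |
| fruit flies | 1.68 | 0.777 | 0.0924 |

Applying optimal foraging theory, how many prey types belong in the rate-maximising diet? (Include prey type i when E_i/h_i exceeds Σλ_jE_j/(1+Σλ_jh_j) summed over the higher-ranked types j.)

4

E/h in descending order: midges 3.43, fruit flies 2.16, gnats 1.72, small moths 0.719 J/s. The optimal diet is the largest prefix of this list for which every included type satisfies E_i/h_i > R on the types above it.
Rate on top 1: 0.105. fruit flies: 2.16 > 0.105 → include.
Rate on top 2: 0.2389. gnats: 1.72 > 0.2389 → include.
Rate on top 3: 0.4563. small moths: 0.719 > 0.4563 → include.
Optimal diet: midges, fruit flies, gnats, small moths — 4 of 4 types.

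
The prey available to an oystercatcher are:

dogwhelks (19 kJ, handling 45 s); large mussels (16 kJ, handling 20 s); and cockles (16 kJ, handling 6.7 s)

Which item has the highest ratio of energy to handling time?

In descending order of E/h:
cockles: 16/6.7 = 2.39 kJ/s
large mussels: 16/20 = 0.8 kJ/s
dogwhelks: 19/45 = 0.422 kJ/s

cockles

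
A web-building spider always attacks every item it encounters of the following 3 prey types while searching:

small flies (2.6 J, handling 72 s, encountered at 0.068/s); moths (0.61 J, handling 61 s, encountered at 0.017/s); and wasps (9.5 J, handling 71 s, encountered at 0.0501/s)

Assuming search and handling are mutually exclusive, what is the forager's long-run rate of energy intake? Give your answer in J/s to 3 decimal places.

0.063 J/s

Energy encountered per unit search time: 0.068×2.6 + 0.017×0.61 + 0.0501×9.5 = 0.6631 J/s.
Handling time per unit search time: 0.068×72 + 0.017×61 + 0.0501×71 = 9.49.
Rate = 0.6631/(1 + 9.49) = 0.06321 J/s.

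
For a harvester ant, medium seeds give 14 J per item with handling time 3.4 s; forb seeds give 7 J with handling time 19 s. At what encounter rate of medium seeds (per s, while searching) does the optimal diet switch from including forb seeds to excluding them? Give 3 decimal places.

0.029 per s

At the threshold, the rate on medium seeds alone equals the profitability of forb seeds: λ·14/(1 + λ·3.4) = 7/19 = 0.3684.
Rearranging, λ(14 − 0.3684×3.4) = 0.3684, so λ = 0.3684/12.75 = 0.0289 per s.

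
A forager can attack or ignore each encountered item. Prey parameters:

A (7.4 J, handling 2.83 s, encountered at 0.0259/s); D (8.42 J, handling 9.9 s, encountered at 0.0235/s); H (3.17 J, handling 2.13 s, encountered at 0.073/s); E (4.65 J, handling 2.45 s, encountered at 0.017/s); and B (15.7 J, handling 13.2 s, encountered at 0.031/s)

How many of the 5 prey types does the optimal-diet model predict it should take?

5

Rank by E/h (J/s): A 2.61, E 1.9, H 1.49, B 1.19, D 0.851. Include each in turn until the next type's E/h falls below the running intake rate.
Rate on top 1: 0.1786. E: 1.9 > 0.1786 → include.
Rate on top 2: 0.2428. H: 1.49 > 0.2428 → include.
Rate on top 3: 0.3952. B: 1.19 > 0.3952 → include.
Rate on top 4: 0.5887. D: 0.851 > 0.5887 → include.
Optimal diet: A, E, H, B, D — 5 of 5 types.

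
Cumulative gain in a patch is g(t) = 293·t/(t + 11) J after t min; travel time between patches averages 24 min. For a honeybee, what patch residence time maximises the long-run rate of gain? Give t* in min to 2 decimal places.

By the marginal value theorem, leave when the instantaneous gain rate g'(t) equals the habitat-wide average g(t)/(T + t).
g'(t) = 293·11/(t + 11)². Setting 293·11/(t+11)² = 293t/[(t+11)(24+t)] gives 11(24+t) = t(t+11), so t² = 11×24 = 264.
t* = √264 = 16.25 min.

16.25 min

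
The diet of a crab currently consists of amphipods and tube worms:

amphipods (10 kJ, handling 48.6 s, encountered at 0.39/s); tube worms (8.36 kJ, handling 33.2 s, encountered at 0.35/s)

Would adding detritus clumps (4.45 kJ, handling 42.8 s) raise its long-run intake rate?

Current rate: (0.39×10 + 0.35×8.36)/(1 + 0.39×48.6 + 0.35×33.2) = 0.2162 kJ/s.
detritus clumps: E/h = 4.45/42.8 = 0.104 kJ/s.
Since 0.104 < R, time spent handling detritus clumps is better spent searching.

No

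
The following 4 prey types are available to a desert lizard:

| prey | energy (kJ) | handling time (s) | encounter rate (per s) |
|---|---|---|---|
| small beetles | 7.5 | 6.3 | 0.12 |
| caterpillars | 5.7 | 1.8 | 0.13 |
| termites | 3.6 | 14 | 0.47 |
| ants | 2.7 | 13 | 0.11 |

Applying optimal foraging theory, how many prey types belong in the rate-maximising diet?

2

E/h in descending order: caterpillars 3.17, small beetles 1.19, termites 0.257, ants 0.208 kJ/s. The optimal diet is the largest prefix of this list for which every included type satisfies E_i/h_i > R on the types above it.
Rate on top 1: 0.6005. small beetles: 1.19 > 0.6005 → include.
Rate on top 2: 0.8246. termites: 0.257 < 0.8246 → exclude; stop.
Optimal diet: caterpillars, small beetles — 2 of 4 types.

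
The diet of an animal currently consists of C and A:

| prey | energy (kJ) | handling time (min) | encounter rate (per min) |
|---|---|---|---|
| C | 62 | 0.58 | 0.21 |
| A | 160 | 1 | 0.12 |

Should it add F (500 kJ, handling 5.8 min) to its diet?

Intake rate on the current diet: R = (0.21×62 + 0.12×160) / (1 + 0.21×0.58 + 0.12×1) = 32.22/1.242 = 25.95 kJ/min.
Profitability of F: 500/5.8 = 86.21 kJ/min.
86.21 > 25.95, so adding F raises the average — include it.

Yes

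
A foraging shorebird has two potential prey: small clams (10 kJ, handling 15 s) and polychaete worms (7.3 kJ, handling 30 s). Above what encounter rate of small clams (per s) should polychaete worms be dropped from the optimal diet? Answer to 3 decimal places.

Drop polychaete worms once their profitability E₂/h₂ falls below the rate achievable on small clams alone: E₂/h₂ = λE₁/(1 + λh₁).
Solve for λ: λE₁h₂ = E₂(1 + λh₁) → λ(E₁h₂ − E₂h₁) = E₂ → λ = E₂/(E₁h₂ − E₂h₁).
λ = 7.3/(10×30 − 7.3×15) = 7.3/190.5 = 0.03832 per s.

0.038 per s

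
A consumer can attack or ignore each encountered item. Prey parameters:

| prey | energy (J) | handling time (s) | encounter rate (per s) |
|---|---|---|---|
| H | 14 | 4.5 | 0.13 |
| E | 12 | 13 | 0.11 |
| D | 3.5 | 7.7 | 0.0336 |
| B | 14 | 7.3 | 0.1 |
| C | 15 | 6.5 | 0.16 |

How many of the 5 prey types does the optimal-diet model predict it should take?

3

E/h in descending order: H 3.11, C 2.31, B 1.92, E 0.923, D 0.455 J/s. The optimal diet is the largest prefix of this list for which every included type satisfies E_i/h_i > R on the types above it.
Rate on top 1: 1.148. C: 2.31 > 1.148 → include.
Rate on top 2: 1.608. B: 1.92 > 1.608 → include.
Rate on top 3: 1.675. E: 0.923 < 1.675 → exclude; stop.
Optimal diet: H, C, B — 3 of 5 types.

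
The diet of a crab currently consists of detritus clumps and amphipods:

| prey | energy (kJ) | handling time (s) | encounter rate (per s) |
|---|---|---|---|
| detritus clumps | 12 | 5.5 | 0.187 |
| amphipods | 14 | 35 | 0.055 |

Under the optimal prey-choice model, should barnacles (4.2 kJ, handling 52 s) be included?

No

Current rate: (0.187×12 + 0.055×14)/(1 + 0.187×5.5 + 0.055×35) = 0.7624 kJ/s.
Profitability of barnacles: 4.2/52 = 0.08077 kJ/s.
0.08077 < 0.7624, so adding barnacles would lower the average — exclude it.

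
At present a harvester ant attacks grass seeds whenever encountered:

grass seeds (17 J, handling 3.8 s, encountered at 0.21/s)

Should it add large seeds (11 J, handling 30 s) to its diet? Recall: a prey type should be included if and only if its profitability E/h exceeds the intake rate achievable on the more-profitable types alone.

No

On grass seeds alone, R = ΣλE/(1+Σλh) = 3.57/1.798 = 1.986 J/s.
large seeds: E/h = 11/30 = 0.3667 J/s.
Since 0.3667 < R, time spent handling large seeds is better spent searching.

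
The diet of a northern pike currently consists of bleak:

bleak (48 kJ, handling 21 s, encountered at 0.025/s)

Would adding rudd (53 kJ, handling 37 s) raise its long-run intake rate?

Yes

On bleak alone, R = ΣλE/(1+Σλh) = 1.2/1.525 = 0.7869 kJ/s.
Profitability of rudd: 53/37 = 1.432 kJ/s.
1.432 > 0.7869, so adding rudd raises the average — include it.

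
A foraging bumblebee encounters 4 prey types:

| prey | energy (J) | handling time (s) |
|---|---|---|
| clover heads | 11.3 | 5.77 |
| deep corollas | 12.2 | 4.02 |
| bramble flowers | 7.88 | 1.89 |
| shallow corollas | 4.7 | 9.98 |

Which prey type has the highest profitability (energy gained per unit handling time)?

Profitability E/h (J/s): clover heads = 11.3/5.77 = 1.96, deep corollas = 12.2/4.02 = 3.03, bramble flowers = 7.88/1.89 = 4.17, shallow corollas = 4.7/9.98 = 0.471.
Ranked: bramble flowers > deep corollas > clover heads > shallow corollas.

bramble flowers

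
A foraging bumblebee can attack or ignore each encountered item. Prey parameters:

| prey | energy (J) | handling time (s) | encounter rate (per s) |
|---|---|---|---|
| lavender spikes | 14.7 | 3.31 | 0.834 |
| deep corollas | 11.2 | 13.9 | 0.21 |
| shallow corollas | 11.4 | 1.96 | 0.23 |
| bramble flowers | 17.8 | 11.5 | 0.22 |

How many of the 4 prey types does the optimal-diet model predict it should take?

2

Profitabilities (E/h, J/s): shallow corollas 5.82, lavender spikes 4.44, bramble flowers 1.55, deep corollas 0.806. Add prey in this order while the next type's profitability exceeds the intake rate on those already taken.
Rate on top 1: 1.807. lavender spikes: 4.44 > 1.807 → include.
Rate on top 2: 3.534. bramble flowers: 1.55 < 3.534 → exclude; stop.
Optimal diet: shallow corollas, lavender spikes — 2 of 4 types.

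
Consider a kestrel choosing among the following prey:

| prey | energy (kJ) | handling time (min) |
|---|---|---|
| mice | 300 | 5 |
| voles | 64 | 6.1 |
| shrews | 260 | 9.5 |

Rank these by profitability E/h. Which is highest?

In descending order of E/h:
mice: 300/5 = 60 kJ/min
shrews: 260/9.5 = 27.4 kJ/min
voles: 64/6.1 = 10.5 kJ/min

mice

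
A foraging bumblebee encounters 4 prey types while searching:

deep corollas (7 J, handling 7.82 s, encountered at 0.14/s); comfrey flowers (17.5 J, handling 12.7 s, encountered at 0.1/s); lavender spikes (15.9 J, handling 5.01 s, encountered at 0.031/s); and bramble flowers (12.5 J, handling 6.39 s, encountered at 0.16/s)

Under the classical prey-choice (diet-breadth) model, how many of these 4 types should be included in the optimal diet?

Profitabilities (E/h, J/s): lavender spikes 3.17, bramble flowers 1.96, comfrey flowers 1.38, deep corollas 0.895. Add prey in this order while the next type's profitability exceeds the intake rate on those already taken.
Rate on top 1: 0.4266. bramble flowers: 1.96 > 0.4266 → include.
Rate on top 2: 1.145. comfrey flowers: 1.38 > 1.145 → include.
Rate on top 3: 1.231. deep corollas: 0.895 < 1.231 → exclude; stop.
Optimal diet: lavender spikes, bramble flowers, comfrey flowers — 3 of 4 types.

3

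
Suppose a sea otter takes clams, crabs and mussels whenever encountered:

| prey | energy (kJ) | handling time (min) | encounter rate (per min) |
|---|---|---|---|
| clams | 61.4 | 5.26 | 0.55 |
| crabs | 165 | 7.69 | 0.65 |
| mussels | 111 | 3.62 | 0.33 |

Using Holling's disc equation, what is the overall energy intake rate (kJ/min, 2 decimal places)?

17.61 kJ/min

R = Σλ_iE_i / (1 + Σλ_ih_i)
Numerator: 0.55×61.4 + 0.65×165 + 0.33×111 = 177.7
Denominator: 1 + 0.55×5.26 + 0.65×7.69 + 0.33×3.62 = 10.09
R = 177.7/10.09 = 17.61 kJ/min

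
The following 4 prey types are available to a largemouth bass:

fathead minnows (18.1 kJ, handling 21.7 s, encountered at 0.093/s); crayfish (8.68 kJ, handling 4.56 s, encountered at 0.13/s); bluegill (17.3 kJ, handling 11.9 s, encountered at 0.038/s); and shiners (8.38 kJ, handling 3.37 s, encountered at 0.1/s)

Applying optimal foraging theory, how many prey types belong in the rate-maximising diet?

3

Profitabilities (E/h, kJ/s): shiners 2.49, crayfish 1.9, bluegill 1.45, fathead minnows 0.834. Add prey in this order while the next type's profitability exceeds the intake rate on those already taken.
Rate on top 1: 0.6268. crayfish: 1.9 > 0.6268 → include.
Rate on top 2: 1.019. bluegill: 1.45 > 1.019 → include.
Rate on top 3: 1.102. fathead minnows: 0.834 < 1.102 → exclude; stop.
Optimal diet: shiners, crayfish, bluegill — 3 of 4 types.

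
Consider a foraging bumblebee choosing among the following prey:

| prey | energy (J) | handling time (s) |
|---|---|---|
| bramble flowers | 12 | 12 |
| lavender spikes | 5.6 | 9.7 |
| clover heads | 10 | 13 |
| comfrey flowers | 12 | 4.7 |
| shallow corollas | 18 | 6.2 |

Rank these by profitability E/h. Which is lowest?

lavender spikes

Profitability E/h (J/s): bramble flowers = 12/12 = 1, lavender spikes = 5.6/9.7 = 0.577, clover heads = 10/13 = 0.769, comfrey flowers = 12/4.7 = 2.55, shallow corollas = 18/6.2 = 2.9.
Ranked: shallow corollas > comfrey flowers > bramble flowers > clover heads > lavender spikes.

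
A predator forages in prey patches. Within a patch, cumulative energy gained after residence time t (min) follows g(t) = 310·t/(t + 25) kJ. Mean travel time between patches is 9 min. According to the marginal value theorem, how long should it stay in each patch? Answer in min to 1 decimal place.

Optimal t* satisfies g'(t*) = g(t*)/(T + t*).
g'(t) = 310·25/(t + 25)². Setting 310·25/(t+25)² = 310t/[(t+25)(9+t)] gives 25(9+t) = t(t+25), so t² = 25×9 = 225.
t* = √225 = 15 min.

15.0 min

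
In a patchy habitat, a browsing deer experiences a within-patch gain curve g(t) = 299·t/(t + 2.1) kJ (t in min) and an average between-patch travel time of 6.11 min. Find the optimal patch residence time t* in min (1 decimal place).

By the marginal value theorem, leave when the instantaneous gain rate g'(t) equals the habitat-wide average g(t)/(T + t).
g'(t) = 299·2.1/(t + 2.1)². Setting 299·2.1/(t+2.1)² = 299t/[(t+2.1)(6.11+t)] gives 2.1(6.11+t) = t(t+2.1), so t² = 2.1×6.11 = 12.83.
t* = √12.83 = 3.582 min.

3.6 min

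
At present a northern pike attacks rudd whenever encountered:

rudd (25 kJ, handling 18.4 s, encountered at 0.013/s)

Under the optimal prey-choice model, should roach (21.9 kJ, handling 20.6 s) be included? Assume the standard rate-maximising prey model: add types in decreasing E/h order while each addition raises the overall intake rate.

Current rate: (0.013×25)/(1 + 0.013×18.4) = 0.2623 kJ/s.
Profitability of roach: 21.9/20.6 = 1.063 kJ/s.
1.063 > 0.2623, so adding roach raises the average — include it.

Yes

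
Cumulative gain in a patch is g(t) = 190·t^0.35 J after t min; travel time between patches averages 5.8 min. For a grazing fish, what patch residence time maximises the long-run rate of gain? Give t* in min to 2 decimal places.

3.12 min

By the marginal value theorem, leave when the instantaneous gain rate g'(t) equals the habitat-wide average g(t)/(T + t).
g'(t) = 0.35·190·t^-0.65. Setting 0.35·190·t^-0.65 = 190·t^0.35/(5.8+t) gives 0.35(5.8+t) = t, so 0.65·t = 0.35×5.8.
t* = 0.35×5.8/0.65 = 3.123 min.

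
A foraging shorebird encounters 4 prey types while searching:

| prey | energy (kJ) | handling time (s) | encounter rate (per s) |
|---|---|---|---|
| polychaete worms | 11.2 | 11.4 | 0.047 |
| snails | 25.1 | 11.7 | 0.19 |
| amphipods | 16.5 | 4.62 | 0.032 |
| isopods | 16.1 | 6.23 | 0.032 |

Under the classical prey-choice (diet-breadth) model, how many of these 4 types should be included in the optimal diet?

3

Profitabilities (E/h, kJ/s): amphipods 3.57, isopods 2.58, snails 2.15, polychaete worms 0.982. Add prey in this order while the next type's profitability exceeds the intake rate on those already taken.
Rate on top 1: 0.46. isopods: 2.58 > 0.46 → include.
Rate on top 2: 0.7743. snails: 2.15 > 0.7743 → include.
Rate on top 3: 1.628. polychaete worms: 0.982 < 1.628 → exclude; stop.
Optimal diet: amphipods, isopods, snails — 3 of 4 types.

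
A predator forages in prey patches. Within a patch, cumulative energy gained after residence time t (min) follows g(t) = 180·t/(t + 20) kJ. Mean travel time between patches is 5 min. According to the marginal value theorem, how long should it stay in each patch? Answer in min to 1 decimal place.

10.0 min

By the marginal value theorem, leave when the instantaneous gain rate g'(t) equals the habitat-wide average g(t)/(T + t).
g'(t) = 180·20/(t + 20)². Setting 180·20/(t+20)² = 180t/[(t+20)(5+t)] gives 20(5+t) = t(t+20), so t² = 20×5 = 100.
t* = √100 = 10 min.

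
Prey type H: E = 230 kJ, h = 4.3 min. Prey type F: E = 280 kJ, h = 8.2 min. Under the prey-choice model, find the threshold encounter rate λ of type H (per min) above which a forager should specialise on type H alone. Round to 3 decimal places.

Drop type F once their profitability E₂/h₂ falls below the rate achievable on type H alone: E₂/h₂ = λE₁/(1 + λh₁).
Solve for λ: λE₁h₂ = E₂(1 + λh₁) → λ(E₁h₂ − E₂h₁) = E₂ → λ = E₂/(E₁h₂ − E₂h₁).
λ = 280/(230×8.2 − 280×4.3) = 280/682 = 0.4106 per min.

0.411 per min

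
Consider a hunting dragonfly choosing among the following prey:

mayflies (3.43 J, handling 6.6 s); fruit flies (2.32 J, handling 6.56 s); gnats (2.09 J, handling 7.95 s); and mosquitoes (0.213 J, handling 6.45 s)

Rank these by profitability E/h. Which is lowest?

In descending order of E/h:
mayflies: 3.43/6.6 = 0.52 J/s
fruit flies: 2.32/6.56 = 0.354 J/s
gnats: 2.09/7.95 = 0.263 J/s
mosquitoes: 0.213/6.45 = 0.033 J/s

mosquitoes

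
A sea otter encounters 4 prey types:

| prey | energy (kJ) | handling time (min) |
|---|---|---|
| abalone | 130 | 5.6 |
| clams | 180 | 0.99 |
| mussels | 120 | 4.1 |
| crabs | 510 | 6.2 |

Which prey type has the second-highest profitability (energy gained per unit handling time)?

Profitability E/h (kJ/min): abalone = 130/5.6 = 23.2, clams = 180/0.99 = 182, mussels = 120/4.1 = 29.3, crabs = 510/6.2 = 82.3.
Ranked: clams > crabs > mussels > abalone.

crabs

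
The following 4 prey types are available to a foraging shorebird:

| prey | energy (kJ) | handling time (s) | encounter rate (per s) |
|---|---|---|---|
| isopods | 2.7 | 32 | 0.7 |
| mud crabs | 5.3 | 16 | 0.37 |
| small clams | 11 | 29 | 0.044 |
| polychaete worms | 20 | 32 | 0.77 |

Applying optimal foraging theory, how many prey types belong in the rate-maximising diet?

1

Rank by E/h (kJ/s): polychaete worms 0.625, small clams 0.379, mud crabs 0.331, isopods 0.0844. Include each in turn until the next type's E/h falls below the running intake rate.
Rate on top 1: 0.6006. small clams: 0.379 < 0.6006 → exclude; stop.
Optimal diet: polychaete worms — 1 of 4 types.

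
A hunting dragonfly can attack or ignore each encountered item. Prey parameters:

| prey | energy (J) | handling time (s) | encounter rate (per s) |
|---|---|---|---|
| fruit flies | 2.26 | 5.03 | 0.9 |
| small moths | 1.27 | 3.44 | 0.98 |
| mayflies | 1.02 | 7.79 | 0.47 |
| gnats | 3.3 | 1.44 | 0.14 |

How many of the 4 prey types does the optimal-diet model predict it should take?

2

Profitabilities (E/h, J/s): gnats 2.29, fruit flies 0.449, small moths 0.369, mayflies 0.131. Add prey in this order while the next type's profitability exceeds the intake rate on those already taken.
Rate on top 1: 0.3845. fruit flies: 0.449 > 0.3845 → include.
Rate on top 2: 0.4357. small moths: 0.369 < 0.4357 → exclude; stop.
Optimal diet: gnats, fruit flies — 2 of 4 types.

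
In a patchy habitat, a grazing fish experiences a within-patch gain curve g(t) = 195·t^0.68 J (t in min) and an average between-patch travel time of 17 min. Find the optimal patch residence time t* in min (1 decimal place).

Maximise g(t)/(T+t): set derivative to zero → g'(t)(T+t) = g(t).
g'(t) = 0.68·195·t^-0.32. Setting 0.68·195·t^-0.32 = 195·t^0.68/(17+t) gives 0.68(17+t) = t, so 0.32·t = 0.68×17.
t* = 0.68×17/0.32 = 36.13 min.

36.1 min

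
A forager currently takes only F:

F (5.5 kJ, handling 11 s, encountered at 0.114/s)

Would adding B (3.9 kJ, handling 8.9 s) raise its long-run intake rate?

Yes

Intake rate on the current diet: R = (0.114×5.5) / (1 + 0.114×11) = 0.627/2.254 = 0.2782 kJ/s.
B: E/h = 3.9/8.9 = 0.4382 kJ/s.
Since 0.4382 > R, including B increases the long-run rate.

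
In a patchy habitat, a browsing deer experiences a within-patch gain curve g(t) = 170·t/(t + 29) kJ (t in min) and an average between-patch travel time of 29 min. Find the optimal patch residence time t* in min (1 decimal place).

Optimal t* satisfies g'(t*) = g(t*)/(T + t*).
g'(t) = 170·29/(t + 29)². Setting 170·29/(t+29)² = 170t/[(t+29)(29+t)] gives 29(29+t) = t(t+29), so t² = 29×29 = 841.
t* = √841 = 29 min.

29.0 min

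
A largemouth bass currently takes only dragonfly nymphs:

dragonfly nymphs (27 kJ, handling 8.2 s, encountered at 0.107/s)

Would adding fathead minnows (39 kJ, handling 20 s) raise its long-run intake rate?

Yes

Current rate: (0.107×27)/(1 + 0.107×8.2) = 1.539 kJ/s.
Profitability of fathead minnows: 39/20 = 1.95 kJ/s.
Since 1.95 > R, including fathead minnows increases the long-run rate.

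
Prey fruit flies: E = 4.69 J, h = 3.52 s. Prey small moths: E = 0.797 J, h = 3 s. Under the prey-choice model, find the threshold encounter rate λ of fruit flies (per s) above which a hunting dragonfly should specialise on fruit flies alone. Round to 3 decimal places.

0.071 per s

At the threshold, the rate on fruit flies alone equals the profitability of small moths: λ·4.69/(1 + λ·3.52) = 0.797/3 = 0.2657.
Rearranging, λ(4.69 − 0.2657×3.52) = 0.2657, so λ = 0.2657/3.755 = 0.07075 per s.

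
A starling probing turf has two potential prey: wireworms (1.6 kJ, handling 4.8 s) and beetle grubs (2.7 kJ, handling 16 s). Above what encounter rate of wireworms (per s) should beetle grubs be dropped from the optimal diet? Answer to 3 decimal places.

0.214 per s

The zero-one rule: include beetle grubs iff E₂/h₂ > λE₁/(1+λh₁). Equality gives the switch point.
λE₁h₂ = E₂ + λE₂h₁ ⇒ λ = E₂/(E₁h₂ − E₂h₁) = 2.7/(25.6 − 12.96) = 0.2136 per s.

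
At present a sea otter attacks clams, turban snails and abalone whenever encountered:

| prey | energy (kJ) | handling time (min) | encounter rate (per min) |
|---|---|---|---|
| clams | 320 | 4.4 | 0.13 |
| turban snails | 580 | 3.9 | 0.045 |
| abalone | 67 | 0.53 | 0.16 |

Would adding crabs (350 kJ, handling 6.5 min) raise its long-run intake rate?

Intake rate on the current diet: R = (0.13×320 + 0.045×580 + 0.16×67) / (1 + 0.13×4.4 + 0.045×3.9 + 0.16×0.53) = 78.42/1.832 = 42.8 kJ/min.
crabs: E/h = 350/6.5 = 53.85 kJ/min.
53.85 > 42.8, so adding crabs raises the average — include it.

Yes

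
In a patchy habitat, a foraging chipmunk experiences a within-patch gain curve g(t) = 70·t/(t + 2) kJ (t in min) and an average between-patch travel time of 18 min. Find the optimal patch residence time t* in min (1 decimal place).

Optimal t* satisfies g'(t*) = g(t*)/(T + t*).
g'(t) = 70·2/(t + 2)². Setting 70·2/(t+2)² = 70t/[(t+2)(18+t)] gives 2(18+t) = t(t+2), so t² = 2×18 = 36.
t* = √36 = 6 min.

6.0 min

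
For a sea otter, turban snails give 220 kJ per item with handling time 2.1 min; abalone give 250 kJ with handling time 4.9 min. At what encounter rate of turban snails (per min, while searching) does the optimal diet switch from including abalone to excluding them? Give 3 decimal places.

0.452 per min

At the threshold, the rate on turban snails alone equals the profitability of abalone: λ·220/(1 + λ·2.1) = 250/4.9 = 51.02.
Rearranging, λ(220 − 51.02×2.1) = 51.02, so λ = 51.02/112.9 = 0.4521 per min.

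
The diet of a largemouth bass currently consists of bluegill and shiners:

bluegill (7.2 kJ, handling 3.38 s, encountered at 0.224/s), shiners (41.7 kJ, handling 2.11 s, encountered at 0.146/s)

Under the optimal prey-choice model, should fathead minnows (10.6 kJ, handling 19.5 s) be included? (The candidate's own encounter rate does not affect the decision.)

Current rate: (0.224×7.2 + 0.146×41.7)/(1 + 0.224×3.38 + 0.146×2.11) = 3.729 kJ/s.
Profitability of fathead minnows: 10.6/19.5 = 0.5436 kJ/s.
Since 0.5436 < R, time spent handling fathead minnows is better spent searching.

No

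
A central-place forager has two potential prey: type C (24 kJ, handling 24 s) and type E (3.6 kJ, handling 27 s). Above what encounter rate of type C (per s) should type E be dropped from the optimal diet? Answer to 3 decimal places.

The zero-one rule: include type E iff E₂/h₂ > λE₁/(1+λh₁). Equality gives the switch point.
λE₁h₂ = E₂ + λE₂h₁ ⇒ λ = E₂/(E₁h₂ − E₂h₁) = 3.6/(648 − 86.4) = 0.00641 per s.

0.006 per s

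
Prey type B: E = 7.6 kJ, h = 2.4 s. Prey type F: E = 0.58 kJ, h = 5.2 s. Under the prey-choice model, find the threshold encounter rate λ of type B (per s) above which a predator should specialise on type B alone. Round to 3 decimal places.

Drop type F once their profitability E₂/h₂ falls below the rate achievable on type B alone: E₂/h₂ = λE₁/(1 + λh₁).
Solve for λ: λE₁h₂ = E₂(1 + λh₁) → λ(E₁h₂ − E₂h₁) = E₂ → λ = E₂/(E₁h₂ − E₂h₁).
λ = 0.58/(7.6×5.2 − 0.58×2.4) = 0.58/38.13 = 0.01521 per s.

0.015 per s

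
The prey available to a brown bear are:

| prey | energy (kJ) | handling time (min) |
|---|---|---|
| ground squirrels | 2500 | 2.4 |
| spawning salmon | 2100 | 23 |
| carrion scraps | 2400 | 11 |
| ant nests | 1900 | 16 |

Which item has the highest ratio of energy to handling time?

In descending order of E/h:
ground squirrels: 2500/2.4 = 1.04e+03 kJ/min
carrion scraps: 2400/11 = 218 kJ/min
ant nests: 1900/16 = 119 kJ/min
spawning salmon: 2100/23 = 91.3 kJ/min

ground squirrels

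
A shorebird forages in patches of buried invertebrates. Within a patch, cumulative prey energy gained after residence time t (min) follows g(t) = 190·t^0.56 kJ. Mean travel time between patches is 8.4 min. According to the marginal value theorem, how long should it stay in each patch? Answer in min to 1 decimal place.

10.7 min

By the marginal value theorem, leave when the instantaneous gain rate g'(t) equals the habitat-wide average g(t)/(T + t).
g'(t) = 0.56·190·t^-0.44. Setting 0.56·190·t^-0.44 = 190·t^0.56/(8.4+t) gives 0.56(8.4+t) = t, so 0.44·t = 0.56×8.4.
t* = 0.56×8.4/0.44 = 10.69 min.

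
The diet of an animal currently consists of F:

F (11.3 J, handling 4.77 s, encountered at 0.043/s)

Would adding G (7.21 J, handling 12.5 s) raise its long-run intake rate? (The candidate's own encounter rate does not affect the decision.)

Intake rate on the current diet: R = (0.043×11.3) / (1 + 0.043×4.77) = 0.4859/1.205 = 0.4032 J/s.
Profitability of G: 7.21/12.5 = 0.5768 J/s.
Since 0.5768 > R, including G increases the long-run rate.

Yes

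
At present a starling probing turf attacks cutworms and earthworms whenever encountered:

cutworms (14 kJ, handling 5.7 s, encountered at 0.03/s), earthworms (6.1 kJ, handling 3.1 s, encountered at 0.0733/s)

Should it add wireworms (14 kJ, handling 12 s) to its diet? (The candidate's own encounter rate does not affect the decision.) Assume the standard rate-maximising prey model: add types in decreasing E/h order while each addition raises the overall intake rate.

Yes

On cutworms and earthworms alone, R = ΣλE/(1+Σλh) = 0.8671/1.398 = 0.6202 kJ/s.
Profitability of wireworms: 14/12 = 1.167 kJ/s.
1.167 > 0.6202, so adding wireworms raises the average — include it.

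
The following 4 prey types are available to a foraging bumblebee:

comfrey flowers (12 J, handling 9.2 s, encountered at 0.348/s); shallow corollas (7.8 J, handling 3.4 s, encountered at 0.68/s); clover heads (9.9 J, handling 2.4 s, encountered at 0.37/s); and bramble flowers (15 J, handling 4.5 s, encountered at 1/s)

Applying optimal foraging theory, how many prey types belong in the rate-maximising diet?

Rank by E/h (J/s): clover heads 4.12, bramble flowers 3.33, shallow corollas 2.29, comfrey flowers 1.3. Include each in turn until the next type's E/h falls below the running intake rate.
Rate on top 1: 1.94. bramble flowers: 3.33 > 1.94 → include.
Rate on top 2: 2.922. shallow corollas: 2.29 < 2.922 → exclude; stop.
Optimal diet: clover heads, bramble flowers — 2 of 4 types.

2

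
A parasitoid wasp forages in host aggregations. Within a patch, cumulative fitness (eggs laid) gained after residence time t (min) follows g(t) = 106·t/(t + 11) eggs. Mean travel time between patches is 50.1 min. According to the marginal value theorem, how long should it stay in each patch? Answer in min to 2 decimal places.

23.48 min

By the marginal value theorem, leave when the instantaneous gain rate g'(t) equals the habitat-wide average g(t)/(T + t).
g'(t) = 106·11/(t + 11)². Setting 106·11/(t+11)² = 106t/[(t+11)(50.1+t)] gives 11(50.1+t) = t(t+11), so t² = 11×50.1 = 551.1.
t* = √551.1 = 23.48 min.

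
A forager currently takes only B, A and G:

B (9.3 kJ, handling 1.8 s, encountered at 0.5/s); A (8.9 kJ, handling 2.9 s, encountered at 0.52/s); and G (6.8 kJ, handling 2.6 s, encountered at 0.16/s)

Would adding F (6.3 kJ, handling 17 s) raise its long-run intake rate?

Intake rate on the current diet: R = (0.5×9.3 + 0.52×8.9 + 0.16×6.8) / (1 + 0.5×1.8 + 0.52×2.9 + 0.16×2.6) = 10.37/3.824 = 2.711 kJ/s.
F: E/h = 6.3/17 = 0.3706 kJ/s.
Since 0.3706 < R, time spent handling F is better spent searching.

No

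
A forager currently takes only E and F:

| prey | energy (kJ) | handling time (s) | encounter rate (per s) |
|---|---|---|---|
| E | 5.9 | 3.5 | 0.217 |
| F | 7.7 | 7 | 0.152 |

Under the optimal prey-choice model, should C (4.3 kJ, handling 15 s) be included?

On E and F alone, R = ΣλE/(1+Σλh) = 2.451/2.824 = 0.868 kJ/s.
C: E/h = 4.3/15 = 0.2867 kJ/s.
Since 0.2867 < R, time spent handling C is better spent searching.

No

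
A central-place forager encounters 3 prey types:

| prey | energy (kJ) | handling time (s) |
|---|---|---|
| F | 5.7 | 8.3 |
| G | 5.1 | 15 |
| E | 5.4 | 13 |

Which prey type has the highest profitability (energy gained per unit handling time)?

Profitability E/h (kJ/s): F = 5.7/8.3 = 0.687, G = 5.1/15 = 0.34, E = 5.4/13 = 0.415.
Ranked: F > E > G.

F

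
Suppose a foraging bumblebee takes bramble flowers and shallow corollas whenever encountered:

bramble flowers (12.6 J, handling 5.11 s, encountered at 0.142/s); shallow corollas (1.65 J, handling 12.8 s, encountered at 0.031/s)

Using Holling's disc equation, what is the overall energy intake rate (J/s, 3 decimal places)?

0.867 J/s

R = Σλ_iE_i / (1 + Σλ_ih_i)
Numerator: 0.142×12.6 + 0.031×1.65 = 1.84
Denominator: 1 + 0.142×5.11 + 0.031×12.8 = 2.122
R = 1.84/2.122 = 0.8671 J/s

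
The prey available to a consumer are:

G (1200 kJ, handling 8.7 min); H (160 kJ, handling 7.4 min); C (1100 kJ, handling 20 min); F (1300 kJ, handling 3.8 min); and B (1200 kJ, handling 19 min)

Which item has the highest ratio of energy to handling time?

In descending order of E/h:
F: 1300/3.8 = 342 kJ/min
G: 1200/8.7 = 138 kJ/min
B: 1200/19 = 63.2 kJ/min
C: 1100/20 = 55 kJ/min
H: 160/7.4 = 21.6 kJ/min

F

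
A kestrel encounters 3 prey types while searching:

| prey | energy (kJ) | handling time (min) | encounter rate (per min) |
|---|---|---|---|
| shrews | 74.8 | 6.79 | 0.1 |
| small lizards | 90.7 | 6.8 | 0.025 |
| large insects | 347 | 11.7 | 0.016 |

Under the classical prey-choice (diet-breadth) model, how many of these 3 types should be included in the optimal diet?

Profitabilities (E/h, kJ/min): large insects 29.7, small lizards 13.3, shrews 11. Add prey in this order while the next type's profitability exceeds the intake rate on those already taken.
Rate on top 1: 4.677. small lizards: 13.3 > 4.677 → include.
Rate on top 2: 5.761. shrews: 11 > 5.761 → include.
Optimal diet: large insects, small lizards, shrews — 3 of 3 types.

3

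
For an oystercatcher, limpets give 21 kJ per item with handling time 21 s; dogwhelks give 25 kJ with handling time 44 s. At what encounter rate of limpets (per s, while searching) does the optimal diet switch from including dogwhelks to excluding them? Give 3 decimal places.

0.063 per s

Drop dogwhelks once their profitability E₂/h₂ falls below the rate achievable on limpets alone: E₂/h₂ = λE₁/(1 + λh₁).
Solve for λ: λE₁h₂ = E₂(1 + λh₁) → λ(E₁h₂ − E₂h₁) = E₂ → λ = E₂/(E₁h₂ − E₂h₁).
λ = 25/(21×44 − 25×21) = 25/399 = 0.06266 per s.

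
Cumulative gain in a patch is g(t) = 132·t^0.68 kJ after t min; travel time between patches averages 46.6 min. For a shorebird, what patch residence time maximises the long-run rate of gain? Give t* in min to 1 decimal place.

99.0 min

Optimal t* satisfies g'(t*) = g(t*)/(T + t*).
g'(t) = 0.68·132·t^-0.32. Setting 0.68·132·t^-0.32 = 132·t^0.68/(46.6+t) gives 0.68(46.6+t) = t, so 0.32·t = 0.68×46.6.
t* = 0.68×46.6/0.32 = 99.03 min.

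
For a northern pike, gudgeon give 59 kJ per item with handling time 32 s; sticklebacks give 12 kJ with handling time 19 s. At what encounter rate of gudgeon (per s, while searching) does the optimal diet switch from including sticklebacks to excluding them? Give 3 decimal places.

At the threshold, the rate on gudgeon alone equals the profitability of sticklebacks: λ·59/(1 + λ·32) = 12/19 = 0.6316.
Rearranging, λ(59 − 0.6316×32) = 0.6316, so λ = 0.6316/38.79 = 0.01628 per s.

0.016 per s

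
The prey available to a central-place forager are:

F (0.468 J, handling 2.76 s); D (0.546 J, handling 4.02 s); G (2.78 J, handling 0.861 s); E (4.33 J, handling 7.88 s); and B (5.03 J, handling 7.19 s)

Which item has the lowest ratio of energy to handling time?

Profitability E/h (J/s): F = 0.468/2.76 = 0.17, D = 0.546/4.02 = 0.136, G = 2.78/0.861 = 3.23, E = 4.33/7.88 = 0.549, B = 5.03/7.19 = 0.7.
Ranked: G > B > E > F > D.

D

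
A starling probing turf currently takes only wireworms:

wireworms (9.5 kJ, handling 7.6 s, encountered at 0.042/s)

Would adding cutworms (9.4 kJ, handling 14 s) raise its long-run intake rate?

Yes

Current rate: (0.042×9.5)/(1 + 0.042×7.6) = 0.3025 kJ/s.
Profitability of cutworms: 9.4/14 = 0.6714 kJ/s.
Since 0.6714 > R, including cutworms increases the long-run rate.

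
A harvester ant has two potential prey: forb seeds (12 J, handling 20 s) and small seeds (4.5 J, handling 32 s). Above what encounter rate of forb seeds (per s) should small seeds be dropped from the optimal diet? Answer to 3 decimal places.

0.015 per s

At the threshold, the rate on forb seeds alone equals the profitability of small seeds: λ·12/(1 + λ·20) = 4.5/32 = 0.1406.
Rearranging, λ(12 − 0.1406×20) = 0.1406, so λ = 0.1406/9.188 = 0.01531 per s.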